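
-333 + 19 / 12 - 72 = -4841 / 12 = -403.42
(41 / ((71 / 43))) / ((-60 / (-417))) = 245057 / 1420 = 172.58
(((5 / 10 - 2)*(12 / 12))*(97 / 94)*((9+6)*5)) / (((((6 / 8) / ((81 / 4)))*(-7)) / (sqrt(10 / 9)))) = 472.00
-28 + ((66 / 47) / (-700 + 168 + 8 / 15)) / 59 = -309489479 / 11053178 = -28.00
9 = 9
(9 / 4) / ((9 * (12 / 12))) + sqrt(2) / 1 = 1 / 4 + sqrt(2) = 1.66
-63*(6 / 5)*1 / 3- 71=-481 / 5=-96.20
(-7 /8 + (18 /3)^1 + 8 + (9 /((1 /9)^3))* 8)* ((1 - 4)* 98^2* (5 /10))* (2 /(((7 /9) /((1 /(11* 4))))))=-3889703349 /88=-44201174.42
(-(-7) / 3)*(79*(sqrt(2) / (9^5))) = 553*sqrt(2) / 177147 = 0.00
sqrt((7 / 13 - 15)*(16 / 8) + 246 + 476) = sqrt(117130) / 13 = 26.33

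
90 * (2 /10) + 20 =38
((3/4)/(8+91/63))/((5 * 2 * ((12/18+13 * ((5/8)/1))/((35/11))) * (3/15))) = 0.01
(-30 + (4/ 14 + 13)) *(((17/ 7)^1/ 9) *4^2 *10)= -35360/ 49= -721.63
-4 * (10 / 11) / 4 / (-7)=10 / 77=0.13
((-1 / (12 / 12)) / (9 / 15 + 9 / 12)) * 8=-160 / 27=-5.93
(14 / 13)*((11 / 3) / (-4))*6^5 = -99792 / 13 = -7676.31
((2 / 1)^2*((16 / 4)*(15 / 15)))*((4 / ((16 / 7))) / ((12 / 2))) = 14 / 3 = 4.67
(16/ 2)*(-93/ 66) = -11.27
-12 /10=-6 /5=-1.20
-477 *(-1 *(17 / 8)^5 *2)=677271789 / 16384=41337.39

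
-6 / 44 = -3 / 22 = -0.14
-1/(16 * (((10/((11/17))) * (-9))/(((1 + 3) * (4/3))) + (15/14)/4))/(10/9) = 231/106000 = 0.00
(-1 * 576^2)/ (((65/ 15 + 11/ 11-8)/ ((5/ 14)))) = 311040/ 7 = 44434.29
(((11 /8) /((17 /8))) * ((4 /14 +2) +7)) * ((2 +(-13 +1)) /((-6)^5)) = 3575 /462672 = 0.01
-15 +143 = 128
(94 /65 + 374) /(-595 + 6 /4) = -48808 /77155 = -0.63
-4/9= -0.44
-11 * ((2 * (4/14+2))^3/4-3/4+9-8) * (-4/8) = 364221/2744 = 132.73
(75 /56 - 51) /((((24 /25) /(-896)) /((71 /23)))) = 3290850 /23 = 143080.43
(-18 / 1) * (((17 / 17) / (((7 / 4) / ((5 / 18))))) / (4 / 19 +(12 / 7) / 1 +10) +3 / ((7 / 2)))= -86974 / 5551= -15.67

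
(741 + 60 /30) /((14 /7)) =371.50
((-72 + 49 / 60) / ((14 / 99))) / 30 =-46981 / 2800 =-16.78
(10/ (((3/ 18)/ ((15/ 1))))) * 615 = 553500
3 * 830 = 2490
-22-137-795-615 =-1569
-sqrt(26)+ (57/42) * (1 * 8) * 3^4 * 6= 36936/7 - sqrt(26)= 5271.47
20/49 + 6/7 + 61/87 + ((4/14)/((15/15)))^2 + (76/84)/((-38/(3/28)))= 2.05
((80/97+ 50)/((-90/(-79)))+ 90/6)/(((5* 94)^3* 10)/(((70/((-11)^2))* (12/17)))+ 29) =0.00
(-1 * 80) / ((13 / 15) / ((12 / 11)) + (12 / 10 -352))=14400 / 63001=0.23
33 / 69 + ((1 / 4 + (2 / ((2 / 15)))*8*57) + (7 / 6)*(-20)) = 1881601 / 276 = 6817.39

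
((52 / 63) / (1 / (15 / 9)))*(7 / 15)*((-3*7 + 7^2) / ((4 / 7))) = 2548 / 81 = 31.46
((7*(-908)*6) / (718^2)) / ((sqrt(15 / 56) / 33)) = -209748*sqrt(210) / 644405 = -4.72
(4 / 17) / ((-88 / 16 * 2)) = -4 / 187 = -0.02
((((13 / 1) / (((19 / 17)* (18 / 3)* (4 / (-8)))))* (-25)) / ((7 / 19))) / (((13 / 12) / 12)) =20400 / 7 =2914.29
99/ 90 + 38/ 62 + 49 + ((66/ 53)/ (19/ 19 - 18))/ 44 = 7082078/ 139655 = 50.71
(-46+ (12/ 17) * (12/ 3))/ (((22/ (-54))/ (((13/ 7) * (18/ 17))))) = 4637412/ 22253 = 208.39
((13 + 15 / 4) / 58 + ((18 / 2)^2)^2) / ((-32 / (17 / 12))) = -25877723 / 89088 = -290.47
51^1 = 51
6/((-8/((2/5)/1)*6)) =-1/20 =-0.05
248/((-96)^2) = 31/1152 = 0.03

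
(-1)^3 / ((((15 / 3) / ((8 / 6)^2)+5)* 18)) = -8 / 1125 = -0.01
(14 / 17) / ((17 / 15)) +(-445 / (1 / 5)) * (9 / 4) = -5786385 / 1156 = -5005.52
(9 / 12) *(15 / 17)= 45 / 68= 0.66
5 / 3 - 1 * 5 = -10 / 3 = -3.33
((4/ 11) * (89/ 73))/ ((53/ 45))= 16020/ 42559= 0.38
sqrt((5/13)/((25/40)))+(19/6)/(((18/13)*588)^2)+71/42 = 2*sqrt(26)/13+1136216779/672126336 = 2.47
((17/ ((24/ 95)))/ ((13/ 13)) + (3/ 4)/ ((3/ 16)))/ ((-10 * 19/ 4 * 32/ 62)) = -53041/ 18240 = -2.91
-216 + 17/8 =-1711/8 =-213.88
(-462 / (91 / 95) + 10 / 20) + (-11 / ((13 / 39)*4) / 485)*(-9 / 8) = -97205659 / 201760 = -481.79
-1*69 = -69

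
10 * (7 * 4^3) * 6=26880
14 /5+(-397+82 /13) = -25213 /65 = -387.89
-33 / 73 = -0.45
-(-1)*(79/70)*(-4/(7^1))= -0.64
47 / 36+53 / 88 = 1.91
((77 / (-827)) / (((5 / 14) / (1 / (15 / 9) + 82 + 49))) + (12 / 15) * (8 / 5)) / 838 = -0.04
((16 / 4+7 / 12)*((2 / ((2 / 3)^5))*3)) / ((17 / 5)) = 66825 / 1088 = 61.42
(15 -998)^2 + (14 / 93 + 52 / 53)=4762844059 / 4929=966290.13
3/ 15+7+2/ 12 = 7.37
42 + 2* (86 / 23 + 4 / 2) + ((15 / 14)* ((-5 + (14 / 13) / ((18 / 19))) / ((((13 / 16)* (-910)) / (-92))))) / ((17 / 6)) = 2243372774 / 42092323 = 53.30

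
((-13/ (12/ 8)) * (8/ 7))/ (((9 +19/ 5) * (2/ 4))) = -65/ 42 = -1.55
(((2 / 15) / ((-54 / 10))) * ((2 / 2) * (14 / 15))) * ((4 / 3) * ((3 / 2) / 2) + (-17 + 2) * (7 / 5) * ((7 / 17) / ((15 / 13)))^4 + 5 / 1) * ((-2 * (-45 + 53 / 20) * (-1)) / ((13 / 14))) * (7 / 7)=1324190820536276 / 111308697703125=11.90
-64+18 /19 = -1198 /19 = -63.05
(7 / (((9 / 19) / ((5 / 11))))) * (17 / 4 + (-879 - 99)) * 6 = -2590175 / 66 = -39245.08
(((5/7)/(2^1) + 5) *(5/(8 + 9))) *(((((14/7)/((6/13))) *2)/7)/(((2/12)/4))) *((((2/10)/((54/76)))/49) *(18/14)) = 98800/285719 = 0.35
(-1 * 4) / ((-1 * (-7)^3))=-4 / 343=-0.01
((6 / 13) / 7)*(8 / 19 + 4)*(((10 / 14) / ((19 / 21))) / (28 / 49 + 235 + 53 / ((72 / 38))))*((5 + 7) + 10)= 5987520 / 311676209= 0.02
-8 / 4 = -2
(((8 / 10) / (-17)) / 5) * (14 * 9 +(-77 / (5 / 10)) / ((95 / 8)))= -42952 / 40375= -1.06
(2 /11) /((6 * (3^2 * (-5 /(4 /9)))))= -4 /13365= -0.00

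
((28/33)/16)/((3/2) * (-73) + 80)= -7/3894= -0.00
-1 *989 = -989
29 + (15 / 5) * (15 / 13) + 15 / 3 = 487 / 13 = 37.46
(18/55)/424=9/11660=0.00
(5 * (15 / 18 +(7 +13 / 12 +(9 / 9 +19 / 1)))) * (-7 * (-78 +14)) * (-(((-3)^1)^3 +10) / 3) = 3303440 / 9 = 367048.89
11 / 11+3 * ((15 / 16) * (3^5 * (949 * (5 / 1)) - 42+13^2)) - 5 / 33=856223009 / 264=3243268.97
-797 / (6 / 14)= -5579 / 3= -1859.67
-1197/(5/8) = -9576/5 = -1915.20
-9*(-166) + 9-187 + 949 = 2265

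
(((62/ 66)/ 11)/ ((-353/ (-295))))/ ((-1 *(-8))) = 9145/ 1025112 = 0.01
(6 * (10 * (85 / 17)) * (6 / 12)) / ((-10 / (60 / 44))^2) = 675 / 242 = 2.79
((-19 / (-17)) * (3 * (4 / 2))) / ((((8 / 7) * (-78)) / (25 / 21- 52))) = 20273 / 5304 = 3.82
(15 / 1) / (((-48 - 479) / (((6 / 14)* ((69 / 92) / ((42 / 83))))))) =-3735 / 206584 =-0.02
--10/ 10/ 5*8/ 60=2/ 75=0.03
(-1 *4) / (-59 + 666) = -4 / 607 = -0.01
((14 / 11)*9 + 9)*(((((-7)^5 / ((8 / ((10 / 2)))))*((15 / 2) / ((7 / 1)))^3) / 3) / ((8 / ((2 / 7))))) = -8859375 / 2816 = -3146.08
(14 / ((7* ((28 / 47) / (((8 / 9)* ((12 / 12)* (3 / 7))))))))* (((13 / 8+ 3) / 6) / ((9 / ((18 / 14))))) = 1739 / 12348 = 0.14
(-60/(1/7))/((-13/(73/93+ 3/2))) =29750/403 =73.82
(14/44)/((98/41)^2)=1681/30184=0.06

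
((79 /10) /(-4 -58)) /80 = -79 /49600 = -0.00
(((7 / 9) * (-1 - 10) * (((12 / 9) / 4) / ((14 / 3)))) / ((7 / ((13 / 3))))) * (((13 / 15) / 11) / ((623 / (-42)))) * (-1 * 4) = -676 / 84105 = -0.01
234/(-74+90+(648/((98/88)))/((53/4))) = 303849/77800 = 3.91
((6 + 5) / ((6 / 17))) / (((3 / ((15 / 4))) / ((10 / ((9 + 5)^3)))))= 4675 / 32928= 0.14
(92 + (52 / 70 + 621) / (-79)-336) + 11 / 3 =-2058848 / 8295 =-248.20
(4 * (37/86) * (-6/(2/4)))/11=-888/473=-1.88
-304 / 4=-76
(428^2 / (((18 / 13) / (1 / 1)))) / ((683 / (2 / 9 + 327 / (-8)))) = -435645899 / 55323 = -7874.59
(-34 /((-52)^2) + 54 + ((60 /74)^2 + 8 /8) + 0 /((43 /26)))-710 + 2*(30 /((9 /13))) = -3152183459 /5552664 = -567.69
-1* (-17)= 17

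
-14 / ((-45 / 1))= 0.31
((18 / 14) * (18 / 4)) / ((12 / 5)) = 135 / 56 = 2.41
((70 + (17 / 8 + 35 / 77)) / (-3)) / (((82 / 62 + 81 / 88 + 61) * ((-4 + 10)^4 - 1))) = -65999 / 223422465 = -0.00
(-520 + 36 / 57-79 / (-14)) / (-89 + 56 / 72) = 1229859 / 211204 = 5.82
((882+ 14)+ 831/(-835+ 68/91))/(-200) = -67946011/15183400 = -4.48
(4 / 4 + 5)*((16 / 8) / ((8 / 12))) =18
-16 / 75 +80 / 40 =134 / 75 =1.79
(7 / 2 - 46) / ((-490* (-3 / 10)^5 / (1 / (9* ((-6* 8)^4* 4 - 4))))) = -21250 / 113773135329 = -0.00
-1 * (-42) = 42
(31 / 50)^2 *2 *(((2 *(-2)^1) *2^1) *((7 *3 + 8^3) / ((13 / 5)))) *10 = -315208 / 25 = -12608.32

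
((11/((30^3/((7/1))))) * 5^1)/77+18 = 97201/5400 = 18.00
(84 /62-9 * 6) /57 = -544 /589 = -0.92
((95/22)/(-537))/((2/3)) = -95/7876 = -0.01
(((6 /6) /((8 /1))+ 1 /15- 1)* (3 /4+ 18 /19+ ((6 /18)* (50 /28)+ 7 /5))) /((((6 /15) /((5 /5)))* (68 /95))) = -2858299 /274176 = -10.43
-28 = -28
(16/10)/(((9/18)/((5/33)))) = 16/33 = 0.48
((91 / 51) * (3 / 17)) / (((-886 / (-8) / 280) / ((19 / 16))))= 121030 / 128027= 0.95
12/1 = 12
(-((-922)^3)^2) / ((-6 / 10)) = 3071535439966963520 / 3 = 1023845146655654506.67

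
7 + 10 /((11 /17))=247 /11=22.45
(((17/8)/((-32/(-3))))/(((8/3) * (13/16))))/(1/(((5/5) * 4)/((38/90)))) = 6885/7904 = 0.87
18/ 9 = 2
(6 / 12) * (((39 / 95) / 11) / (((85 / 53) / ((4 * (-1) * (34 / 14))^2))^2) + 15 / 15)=8167747309 / 125452250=65.11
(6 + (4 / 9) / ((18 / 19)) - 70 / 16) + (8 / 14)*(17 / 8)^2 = 42407 / 9072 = 4.67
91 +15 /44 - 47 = 1951 /44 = 44.34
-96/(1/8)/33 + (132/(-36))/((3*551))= -1269625/54549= -23.27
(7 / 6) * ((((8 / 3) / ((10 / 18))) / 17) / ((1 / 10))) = 56 / 17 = 3.29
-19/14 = -1.36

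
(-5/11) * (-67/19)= 335/209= 1.60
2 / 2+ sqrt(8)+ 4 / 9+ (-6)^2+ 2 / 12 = 2 * sqrt(2)+ 677 / 18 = 40.44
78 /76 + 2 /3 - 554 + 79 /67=-4209515 /7638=-551.13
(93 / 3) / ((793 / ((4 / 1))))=124 / 793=0.16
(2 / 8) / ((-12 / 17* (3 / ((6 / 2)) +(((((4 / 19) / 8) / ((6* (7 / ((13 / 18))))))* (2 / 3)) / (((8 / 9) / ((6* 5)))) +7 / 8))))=-2261 / 12035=-0.19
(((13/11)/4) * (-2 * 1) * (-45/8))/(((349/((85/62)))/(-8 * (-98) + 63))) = 3828825/346208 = 11.06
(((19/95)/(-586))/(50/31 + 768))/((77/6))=-93/2691301690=-0.00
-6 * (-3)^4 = -486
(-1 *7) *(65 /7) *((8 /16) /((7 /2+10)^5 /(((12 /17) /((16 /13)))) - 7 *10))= -3380 /81303193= -0.00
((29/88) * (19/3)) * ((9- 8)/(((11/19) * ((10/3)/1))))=1.08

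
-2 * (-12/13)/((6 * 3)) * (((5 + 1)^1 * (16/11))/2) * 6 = 384/143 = 2.69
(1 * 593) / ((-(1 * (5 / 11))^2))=-71753 / 25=-2870.12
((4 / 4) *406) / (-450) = -203 / 225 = -0.90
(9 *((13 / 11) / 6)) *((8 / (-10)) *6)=-468 / 55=-8.51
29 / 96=0.30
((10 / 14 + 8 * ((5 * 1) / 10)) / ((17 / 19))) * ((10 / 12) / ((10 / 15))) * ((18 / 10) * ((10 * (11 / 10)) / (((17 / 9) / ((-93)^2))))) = 4831824393 / 8092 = 597111.27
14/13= 1.08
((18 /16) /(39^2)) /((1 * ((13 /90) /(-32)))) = -0.16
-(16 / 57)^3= -4096 / 185193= -0.02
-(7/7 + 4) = -5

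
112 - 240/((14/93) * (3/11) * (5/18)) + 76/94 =-6886550/329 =-20931.76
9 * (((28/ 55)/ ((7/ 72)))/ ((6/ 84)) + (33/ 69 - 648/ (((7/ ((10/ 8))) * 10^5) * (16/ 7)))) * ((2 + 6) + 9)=456994400571/ 40480000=11289.39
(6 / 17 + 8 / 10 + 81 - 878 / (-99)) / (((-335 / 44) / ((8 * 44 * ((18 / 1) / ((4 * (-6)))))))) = 269613344 / 85425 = 3156.14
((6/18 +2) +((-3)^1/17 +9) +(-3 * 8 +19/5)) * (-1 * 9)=6918/85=81.39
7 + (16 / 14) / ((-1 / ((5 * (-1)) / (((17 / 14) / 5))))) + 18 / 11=6015 / 187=32.17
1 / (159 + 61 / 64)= 64 / 10237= 0.01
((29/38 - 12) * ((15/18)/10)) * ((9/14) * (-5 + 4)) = 0.60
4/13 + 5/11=0.76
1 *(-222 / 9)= -24.67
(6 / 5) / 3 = 2 / 5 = 0.40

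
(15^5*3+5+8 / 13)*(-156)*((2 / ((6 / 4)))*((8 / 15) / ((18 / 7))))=-13267832704 / 135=-98280242.25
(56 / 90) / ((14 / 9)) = 2 / 5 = 0.40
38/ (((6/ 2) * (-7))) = -38/ 21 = -1.81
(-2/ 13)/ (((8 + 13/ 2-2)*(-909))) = 4/ 295425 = 0.00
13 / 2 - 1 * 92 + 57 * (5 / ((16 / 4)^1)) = -57 / 4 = -14.25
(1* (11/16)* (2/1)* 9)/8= 99/64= 1.55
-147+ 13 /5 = -722 /5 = -144.40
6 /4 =3 /2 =1.50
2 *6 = 12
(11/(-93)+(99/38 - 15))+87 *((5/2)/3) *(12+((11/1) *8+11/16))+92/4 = 413355341/56544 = 7310.33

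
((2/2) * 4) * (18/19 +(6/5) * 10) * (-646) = -33456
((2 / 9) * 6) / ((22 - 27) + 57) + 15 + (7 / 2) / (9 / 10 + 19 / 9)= 171091 / 10569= 16.19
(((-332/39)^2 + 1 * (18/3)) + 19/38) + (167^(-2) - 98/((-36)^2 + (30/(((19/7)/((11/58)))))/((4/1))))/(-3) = 6383418276879559/80809619843394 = 78.99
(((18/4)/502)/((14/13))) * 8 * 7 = 117/251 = 0.47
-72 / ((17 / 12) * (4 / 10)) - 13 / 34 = -4333 / 34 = -127.44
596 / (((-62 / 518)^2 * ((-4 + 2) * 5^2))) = -19990138 / 24025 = -832.06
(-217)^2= 47089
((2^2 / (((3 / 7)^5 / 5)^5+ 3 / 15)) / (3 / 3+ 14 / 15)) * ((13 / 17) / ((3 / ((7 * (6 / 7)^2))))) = 2801875508940783810614625000 / 206608384217188449172806137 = 13.56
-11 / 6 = -1.83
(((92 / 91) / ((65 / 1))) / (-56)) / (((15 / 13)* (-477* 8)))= 23 / 364618800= 0.00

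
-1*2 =-2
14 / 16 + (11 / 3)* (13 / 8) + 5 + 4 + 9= 149 / 6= 24.83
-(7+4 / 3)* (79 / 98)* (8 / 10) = -5.37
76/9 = 8.44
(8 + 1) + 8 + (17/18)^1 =323/18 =17.94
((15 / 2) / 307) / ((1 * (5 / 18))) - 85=-84.91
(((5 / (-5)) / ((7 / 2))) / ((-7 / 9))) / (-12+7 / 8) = -0.03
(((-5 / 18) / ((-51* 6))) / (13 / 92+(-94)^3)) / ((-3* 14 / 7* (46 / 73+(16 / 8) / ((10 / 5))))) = 1679 / 15025656697254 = 0.00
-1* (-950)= 950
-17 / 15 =-1.13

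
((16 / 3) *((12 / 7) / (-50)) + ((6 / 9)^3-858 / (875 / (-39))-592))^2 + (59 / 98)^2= 33532184441973961 / 109395562500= 306522.35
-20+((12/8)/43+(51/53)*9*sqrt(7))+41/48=-39445/2064+459*sqrt(7)/53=3.80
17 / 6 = 2.83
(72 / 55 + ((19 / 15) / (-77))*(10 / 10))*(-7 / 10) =-0.90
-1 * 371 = -371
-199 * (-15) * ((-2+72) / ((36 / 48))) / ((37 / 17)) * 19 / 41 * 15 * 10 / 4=3374542500 / 1517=2224484.18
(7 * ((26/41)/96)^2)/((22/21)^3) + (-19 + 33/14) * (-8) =4270635443645/32075524096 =133.14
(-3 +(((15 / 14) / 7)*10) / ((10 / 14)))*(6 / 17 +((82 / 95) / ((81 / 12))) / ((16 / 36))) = -6208 / 11305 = -0.55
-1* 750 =-750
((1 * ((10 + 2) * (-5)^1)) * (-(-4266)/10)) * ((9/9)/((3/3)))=-25596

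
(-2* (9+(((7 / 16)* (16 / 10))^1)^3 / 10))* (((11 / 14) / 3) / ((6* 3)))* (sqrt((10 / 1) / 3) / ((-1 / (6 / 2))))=993773* sqrt(30) / 3780000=1.44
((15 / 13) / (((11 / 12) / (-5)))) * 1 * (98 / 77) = -12600 / 1573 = -8.01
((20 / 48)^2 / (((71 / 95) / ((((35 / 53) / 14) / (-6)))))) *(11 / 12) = -130625 / 78029568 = -0.00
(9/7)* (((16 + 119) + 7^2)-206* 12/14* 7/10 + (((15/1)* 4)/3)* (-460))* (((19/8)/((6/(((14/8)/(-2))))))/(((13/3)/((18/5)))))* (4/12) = 1127.07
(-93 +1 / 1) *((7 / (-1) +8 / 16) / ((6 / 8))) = 797.33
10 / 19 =0.53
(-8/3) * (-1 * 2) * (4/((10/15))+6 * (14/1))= 480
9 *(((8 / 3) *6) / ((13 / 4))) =44.31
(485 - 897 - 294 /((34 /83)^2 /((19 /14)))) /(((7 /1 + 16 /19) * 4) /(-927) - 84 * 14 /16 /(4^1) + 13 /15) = 159.03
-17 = -17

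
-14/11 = -1.27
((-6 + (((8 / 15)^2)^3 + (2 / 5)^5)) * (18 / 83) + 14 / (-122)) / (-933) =9027053977 / 5978532796875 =0.00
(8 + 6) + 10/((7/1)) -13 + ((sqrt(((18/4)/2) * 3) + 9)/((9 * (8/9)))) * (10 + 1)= 18.38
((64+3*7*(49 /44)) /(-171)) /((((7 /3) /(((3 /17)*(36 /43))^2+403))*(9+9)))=-828055920215 /168862350888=-4.90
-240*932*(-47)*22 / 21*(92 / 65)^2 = 130506483712 / 5915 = 22063648.98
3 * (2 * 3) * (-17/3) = -102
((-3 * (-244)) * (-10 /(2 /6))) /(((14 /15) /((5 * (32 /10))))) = -2635200 /7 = -376457.14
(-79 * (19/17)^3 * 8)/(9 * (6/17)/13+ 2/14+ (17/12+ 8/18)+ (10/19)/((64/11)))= -377.26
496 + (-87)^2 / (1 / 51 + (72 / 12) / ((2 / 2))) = 538291 / 307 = 1753.39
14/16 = 7/8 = 0.88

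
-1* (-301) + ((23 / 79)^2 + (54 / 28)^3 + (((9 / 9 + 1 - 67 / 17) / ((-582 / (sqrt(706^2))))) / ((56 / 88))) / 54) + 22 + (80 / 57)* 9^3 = 19607829800335199 / 14486928289848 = 1353.48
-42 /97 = -0.43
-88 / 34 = -44 / 17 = -2.59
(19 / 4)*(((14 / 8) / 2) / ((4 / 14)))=931 / 64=14.55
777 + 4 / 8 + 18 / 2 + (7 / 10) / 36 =283147 / 360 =786.52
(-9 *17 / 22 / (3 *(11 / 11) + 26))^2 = 23409 / 407044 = 0.06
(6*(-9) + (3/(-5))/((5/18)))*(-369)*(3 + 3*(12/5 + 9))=96362136/125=770897.09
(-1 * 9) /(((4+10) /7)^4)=-9 /16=-0.56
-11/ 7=-1.57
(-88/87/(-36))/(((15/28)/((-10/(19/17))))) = -20944/44631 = -0.47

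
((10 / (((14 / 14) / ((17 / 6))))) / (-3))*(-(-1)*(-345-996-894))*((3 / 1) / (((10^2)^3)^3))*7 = 17731 / 40000000000000000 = 0.00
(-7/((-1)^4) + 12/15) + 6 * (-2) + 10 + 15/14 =-499/70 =-7.13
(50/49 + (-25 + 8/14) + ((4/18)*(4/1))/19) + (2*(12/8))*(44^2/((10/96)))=2334952411/41895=55733.44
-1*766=-766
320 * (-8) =-2560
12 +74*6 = 456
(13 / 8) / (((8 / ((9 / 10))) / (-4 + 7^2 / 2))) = 4797 / 1280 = 3.75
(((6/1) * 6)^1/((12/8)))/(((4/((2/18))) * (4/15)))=5/2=2.50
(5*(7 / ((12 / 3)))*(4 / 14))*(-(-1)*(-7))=-35 / 2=-17.50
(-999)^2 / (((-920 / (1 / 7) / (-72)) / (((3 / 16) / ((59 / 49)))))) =188622189 / 108560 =1737.49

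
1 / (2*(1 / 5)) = 5 / 2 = 2.50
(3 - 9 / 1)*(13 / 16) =-39 / 8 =-4.88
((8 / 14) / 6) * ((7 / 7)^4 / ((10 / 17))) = 0.16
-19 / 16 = -1.19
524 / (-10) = -262 / 5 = -52.40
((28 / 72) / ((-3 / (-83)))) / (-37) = -581 / 1998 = -0.29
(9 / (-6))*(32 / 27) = -16 / 9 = -1.78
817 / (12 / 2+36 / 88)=17974 / 141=127.48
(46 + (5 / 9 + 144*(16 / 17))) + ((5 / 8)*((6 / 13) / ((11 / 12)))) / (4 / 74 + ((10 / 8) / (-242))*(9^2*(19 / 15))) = 1230143791 / 6780501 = 181.42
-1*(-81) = 81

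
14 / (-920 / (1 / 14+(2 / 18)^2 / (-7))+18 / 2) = -1106 / 1042569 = -0.00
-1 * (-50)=50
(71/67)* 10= 710/67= 10.60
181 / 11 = 16.45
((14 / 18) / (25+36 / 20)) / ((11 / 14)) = 245 / 6633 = 0.04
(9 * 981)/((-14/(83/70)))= -732807/980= -747.76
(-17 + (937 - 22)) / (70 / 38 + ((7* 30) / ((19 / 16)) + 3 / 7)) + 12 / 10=370051 / 59555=6.21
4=4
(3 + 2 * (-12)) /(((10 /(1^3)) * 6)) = -7 /20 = -0.35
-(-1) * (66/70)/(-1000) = -0.00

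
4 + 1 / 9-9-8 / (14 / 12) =-740 / 63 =-11.75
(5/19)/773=5/14687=0.00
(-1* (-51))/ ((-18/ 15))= -85/ 2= -42.50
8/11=0.73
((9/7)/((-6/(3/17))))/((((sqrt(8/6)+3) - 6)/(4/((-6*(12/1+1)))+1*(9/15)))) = 321*sqrt(3)/177905+2889/355810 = 0.01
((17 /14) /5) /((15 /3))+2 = 717 /350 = 2.05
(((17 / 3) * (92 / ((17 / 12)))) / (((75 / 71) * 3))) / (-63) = -26128 / 14175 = -1.84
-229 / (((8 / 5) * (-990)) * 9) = 229 / 14256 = 0.02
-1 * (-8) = 8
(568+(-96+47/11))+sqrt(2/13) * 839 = 839 * sqrt(26)/13+5239/11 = 805.36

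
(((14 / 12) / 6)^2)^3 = 117649 / 2176782336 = 0.00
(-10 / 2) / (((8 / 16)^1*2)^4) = -5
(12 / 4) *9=27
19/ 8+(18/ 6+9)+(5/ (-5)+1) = 115/ 8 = 14.38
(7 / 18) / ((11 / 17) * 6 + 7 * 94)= 119 / 202536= 0.00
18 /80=9 /40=0.22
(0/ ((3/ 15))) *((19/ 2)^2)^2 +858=858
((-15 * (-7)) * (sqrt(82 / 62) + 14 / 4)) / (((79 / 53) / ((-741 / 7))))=-4123665 / 158-589095 * sqrt(1271) / 2449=-34674.84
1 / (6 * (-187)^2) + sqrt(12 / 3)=419629 / 209814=2.00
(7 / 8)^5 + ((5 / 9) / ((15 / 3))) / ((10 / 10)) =184031 / 294912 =0.62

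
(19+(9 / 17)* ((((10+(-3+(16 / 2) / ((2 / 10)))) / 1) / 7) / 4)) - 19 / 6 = 23879 / 1428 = 16.72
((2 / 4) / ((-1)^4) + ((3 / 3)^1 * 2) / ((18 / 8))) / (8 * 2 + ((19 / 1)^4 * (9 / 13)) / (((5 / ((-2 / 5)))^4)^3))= 19371509552001953125 / 223159790125537260192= 0.09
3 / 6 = 1 / 2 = 0.50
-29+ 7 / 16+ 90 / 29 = -11813 / 464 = -25.46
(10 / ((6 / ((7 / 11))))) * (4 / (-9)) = -140 / 297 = -0.47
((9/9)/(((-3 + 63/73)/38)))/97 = -1387/7566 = -0.18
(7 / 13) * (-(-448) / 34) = 1568 / 221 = 7.10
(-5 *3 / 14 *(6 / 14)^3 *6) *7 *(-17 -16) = 40095 / 343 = 116.90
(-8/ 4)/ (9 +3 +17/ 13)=-0.15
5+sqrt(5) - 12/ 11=6.15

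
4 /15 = 0.27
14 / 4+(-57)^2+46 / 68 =55304 / 17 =3253.18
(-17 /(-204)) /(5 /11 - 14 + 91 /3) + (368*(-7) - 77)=-5879037 /2216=-2653.00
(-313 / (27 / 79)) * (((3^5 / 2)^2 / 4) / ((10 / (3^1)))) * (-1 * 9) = 1460104623 / 160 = 9125653.89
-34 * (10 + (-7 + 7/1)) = -340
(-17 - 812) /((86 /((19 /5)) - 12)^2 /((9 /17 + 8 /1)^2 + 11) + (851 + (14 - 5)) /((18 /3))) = -1810876719 /316046999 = -5.73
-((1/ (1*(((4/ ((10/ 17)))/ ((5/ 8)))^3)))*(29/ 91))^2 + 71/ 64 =3720270852358593511/ 3353483770303873024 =1.11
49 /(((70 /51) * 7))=51 /10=5.10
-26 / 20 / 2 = -13 / 20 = -0.65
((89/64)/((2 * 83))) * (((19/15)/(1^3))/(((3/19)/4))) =32129/119520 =0.27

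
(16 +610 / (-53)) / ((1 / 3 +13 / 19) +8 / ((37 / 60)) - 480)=-35853 / 3720653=-0.01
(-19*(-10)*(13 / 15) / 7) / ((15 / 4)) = 1976 / 315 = 6.27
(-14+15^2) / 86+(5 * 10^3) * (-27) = -11609789 / 86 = -134997.55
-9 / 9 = -1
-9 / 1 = -9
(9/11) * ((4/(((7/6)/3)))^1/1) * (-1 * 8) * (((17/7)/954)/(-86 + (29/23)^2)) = 2589984/1275602251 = 0.00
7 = 7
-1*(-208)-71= 137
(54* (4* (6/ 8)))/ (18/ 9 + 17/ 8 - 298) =-0.55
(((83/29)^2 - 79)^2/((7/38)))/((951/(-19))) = -853452735000/1569456539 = -543.79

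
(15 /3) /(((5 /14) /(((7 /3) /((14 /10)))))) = 70 /3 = 23.33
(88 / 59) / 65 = 88 / 3835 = 0.02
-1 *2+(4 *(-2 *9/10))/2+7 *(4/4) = 7/5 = 1.40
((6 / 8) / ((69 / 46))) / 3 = 0.17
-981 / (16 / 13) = -12753 / 16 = -797.06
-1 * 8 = -8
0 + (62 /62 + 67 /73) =1.92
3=3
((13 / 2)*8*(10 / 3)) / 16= 65 / 6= 10.83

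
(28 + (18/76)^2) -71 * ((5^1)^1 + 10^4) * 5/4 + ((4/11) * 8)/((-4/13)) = -7051901529/7942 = -887925.15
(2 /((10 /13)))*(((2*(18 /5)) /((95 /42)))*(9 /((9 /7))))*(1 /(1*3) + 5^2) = 183456 /125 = 1467.65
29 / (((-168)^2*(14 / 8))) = 29 / 49392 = 0.00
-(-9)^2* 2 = -162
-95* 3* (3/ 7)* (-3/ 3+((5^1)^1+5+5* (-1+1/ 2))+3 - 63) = 91485/ 14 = 6534.64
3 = 3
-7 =-7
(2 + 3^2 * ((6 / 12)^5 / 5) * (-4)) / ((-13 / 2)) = -71 / 260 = -0.27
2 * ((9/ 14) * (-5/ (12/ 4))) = -15/ 7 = -2.14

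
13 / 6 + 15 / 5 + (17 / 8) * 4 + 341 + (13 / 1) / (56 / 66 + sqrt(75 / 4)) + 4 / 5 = 141570 * sqrt(3) / 78539 + 418049228 / 1178085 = 357.98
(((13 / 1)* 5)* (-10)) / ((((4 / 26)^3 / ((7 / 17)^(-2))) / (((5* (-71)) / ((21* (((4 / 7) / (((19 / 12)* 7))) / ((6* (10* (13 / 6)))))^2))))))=782116717537553125 / 6912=113153460291891.37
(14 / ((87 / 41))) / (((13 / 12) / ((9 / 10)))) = 5.48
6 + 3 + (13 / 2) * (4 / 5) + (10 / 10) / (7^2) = 14.22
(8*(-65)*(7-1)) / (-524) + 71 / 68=62341 / 8908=7.00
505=505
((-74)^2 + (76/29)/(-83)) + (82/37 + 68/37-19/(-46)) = 22451776933/4096714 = 5480.44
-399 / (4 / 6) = -1197 / 2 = -598.50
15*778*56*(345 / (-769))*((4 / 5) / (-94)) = 90185760 / 36143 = 2495.25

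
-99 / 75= -33 / 25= -1.32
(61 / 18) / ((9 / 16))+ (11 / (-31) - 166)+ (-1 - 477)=-1602847 / 2511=-638.33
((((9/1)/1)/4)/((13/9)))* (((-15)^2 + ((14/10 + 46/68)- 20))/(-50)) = -2851443/442000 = -6.45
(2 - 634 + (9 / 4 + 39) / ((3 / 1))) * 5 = -12365 / 4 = -3091.25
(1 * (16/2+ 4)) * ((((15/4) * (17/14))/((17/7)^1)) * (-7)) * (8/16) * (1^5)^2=-315/4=-78.75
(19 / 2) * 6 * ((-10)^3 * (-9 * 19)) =9747000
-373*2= -746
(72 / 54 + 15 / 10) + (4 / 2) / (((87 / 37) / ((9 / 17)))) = 9713 / 2958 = 3.28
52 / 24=13 / 6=2.17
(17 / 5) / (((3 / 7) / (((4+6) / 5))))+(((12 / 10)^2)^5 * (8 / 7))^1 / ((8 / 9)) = 4886493002 / 205078125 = 23.83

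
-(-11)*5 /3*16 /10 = 88 /3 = 29.33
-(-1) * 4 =4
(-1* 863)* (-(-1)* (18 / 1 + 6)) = -20712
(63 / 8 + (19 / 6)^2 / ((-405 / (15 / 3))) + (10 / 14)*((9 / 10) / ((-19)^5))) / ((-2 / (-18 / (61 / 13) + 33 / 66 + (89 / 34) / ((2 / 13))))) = -53.01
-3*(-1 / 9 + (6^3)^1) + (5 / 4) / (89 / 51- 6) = -1687289 / 2604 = -647.96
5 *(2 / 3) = 10 / 3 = 3.33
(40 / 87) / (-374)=-20 / 16269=-0.00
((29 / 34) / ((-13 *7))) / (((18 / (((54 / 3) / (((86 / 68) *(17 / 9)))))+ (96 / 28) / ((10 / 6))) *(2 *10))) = -261 / 2476084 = -0.00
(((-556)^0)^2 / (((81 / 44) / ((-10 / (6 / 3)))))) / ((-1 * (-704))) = -5 / 1296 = -0.00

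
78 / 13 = 6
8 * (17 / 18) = 68 / 9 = 7.56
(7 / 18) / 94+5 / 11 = 8537 / 18612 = 0.46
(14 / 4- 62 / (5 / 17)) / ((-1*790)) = 2073 / 7900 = 0.26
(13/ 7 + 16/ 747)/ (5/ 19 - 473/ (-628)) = 117208036/ 63412083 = 1.85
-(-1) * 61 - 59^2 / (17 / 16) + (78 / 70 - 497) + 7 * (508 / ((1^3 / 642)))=1356148323 / 595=2279240.88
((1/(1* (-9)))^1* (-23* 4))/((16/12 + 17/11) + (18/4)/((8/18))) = 0.79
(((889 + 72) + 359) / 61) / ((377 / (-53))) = -69960 / 22997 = -3.04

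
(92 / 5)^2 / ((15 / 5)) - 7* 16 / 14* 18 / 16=7789 / 75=103.85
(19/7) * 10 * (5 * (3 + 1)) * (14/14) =3800/7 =542.86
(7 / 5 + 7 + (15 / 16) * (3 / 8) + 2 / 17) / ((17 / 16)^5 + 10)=790503424 / 1011977445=0.78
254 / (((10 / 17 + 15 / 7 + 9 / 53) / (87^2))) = 662733.47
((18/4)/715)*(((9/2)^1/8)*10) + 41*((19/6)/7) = 892877/48048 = 18.58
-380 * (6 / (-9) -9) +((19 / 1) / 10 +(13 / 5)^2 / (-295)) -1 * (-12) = 163159061 / 44250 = 3687.21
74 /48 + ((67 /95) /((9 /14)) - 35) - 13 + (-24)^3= -94866431 /6840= -13869.36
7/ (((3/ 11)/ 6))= 154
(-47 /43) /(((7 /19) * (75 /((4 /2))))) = -1786 /22575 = -0.08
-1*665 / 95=-7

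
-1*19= -19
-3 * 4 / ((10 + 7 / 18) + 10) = -216 / 367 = -0.59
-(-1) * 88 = 88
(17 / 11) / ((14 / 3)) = 0.33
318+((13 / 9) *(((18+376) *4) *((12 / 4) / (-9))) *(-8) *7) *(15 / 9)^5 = 3587486398 / 6561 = 546789.57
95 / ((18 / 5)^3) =11875 / 5832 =2.04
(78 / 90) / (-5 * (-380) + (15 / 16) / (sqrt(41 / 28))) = 2592512 / 5683583055- 104 * sqrt(287) / 9472638425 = 0.00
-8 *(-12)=96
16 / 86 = 8 / 43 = 0.19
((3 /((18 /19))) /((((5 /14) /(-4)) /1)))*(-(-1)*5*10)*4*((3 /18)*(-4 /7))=6080 /9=675.56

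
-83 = -83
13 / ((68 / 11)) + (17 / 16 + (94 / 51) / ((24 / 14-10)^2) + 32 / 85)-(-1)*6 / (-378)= 256009871 / 72056880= 3.55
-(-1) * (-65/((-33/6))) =11.82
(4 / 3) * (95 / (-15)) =-76 / 9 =-8.44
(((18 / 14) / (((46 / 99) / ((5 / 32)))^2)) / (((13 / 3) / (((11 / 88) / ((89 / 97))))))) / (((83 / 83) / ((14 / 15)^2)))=19964637 / 5013938176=0.00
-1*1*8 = -8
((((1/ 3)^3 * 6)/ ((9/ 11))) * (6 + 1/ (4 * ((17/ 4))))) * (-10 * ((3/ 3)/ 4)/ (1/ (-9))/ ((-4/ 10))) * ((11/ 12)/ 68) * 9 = -311575/ 27744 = -11.23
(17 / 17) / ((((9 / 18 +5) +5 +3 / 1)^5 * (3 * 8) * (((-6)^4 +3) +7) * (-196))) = -1 / 2754731863674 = -0.00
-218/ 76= -109/ 38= -2.87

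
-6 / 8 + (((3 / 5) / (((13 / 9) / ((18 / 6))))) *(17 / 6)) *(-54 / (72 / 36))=-24981 / 260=-96.08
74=74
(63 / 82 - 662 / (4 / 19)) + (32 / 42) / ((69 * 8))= -186765875 / 59409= -3143.73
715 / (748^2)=65 / 50864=0.00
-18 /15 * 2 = -12 /5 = -2.40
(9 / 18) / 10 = 1 / 20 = 0.05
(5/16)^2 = 0.10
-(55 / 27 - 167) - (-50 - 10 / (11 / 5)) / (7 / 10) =504958 / 2079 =242.89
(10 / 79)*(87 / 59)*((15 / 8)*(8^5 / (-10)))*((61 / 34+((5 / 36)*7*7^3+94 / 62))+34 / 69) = -21852108508160 / 56495981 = -386790.50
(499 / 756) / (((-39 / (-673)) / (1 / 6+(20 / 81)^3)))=64863977569 / 31338012888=2.07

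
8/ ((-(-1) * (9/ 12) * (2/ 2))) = 32/ 3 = 10.67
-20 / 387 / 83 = -20 / 32121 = -0.00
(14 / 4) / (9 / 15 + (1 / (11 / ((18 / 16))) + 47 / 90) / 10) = 138600 / 26233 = 5.28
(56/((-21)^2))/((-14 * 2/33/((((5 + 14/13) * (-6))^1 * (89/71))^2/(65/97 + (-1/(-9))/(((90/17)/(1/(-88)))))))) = -90235524706208640/193341877982071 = -466.71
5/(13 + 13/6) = 30/91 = 0.33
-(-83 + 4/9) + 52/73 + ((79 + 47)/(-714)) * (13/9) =927172/11169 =83.01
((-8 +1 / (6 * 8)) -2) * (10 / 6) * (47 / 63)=-12.41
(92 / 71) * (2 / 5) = 184 / 355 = 0.52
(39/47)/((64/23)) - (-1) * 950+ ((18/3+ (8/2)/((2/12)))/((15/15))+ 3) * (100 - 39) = 2963.30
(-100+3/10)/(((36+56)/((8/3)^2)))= -7976/1035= -7.71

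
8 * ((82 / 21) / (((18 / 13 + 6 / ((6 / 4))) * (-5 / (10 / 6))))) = -4264 / 2205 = -1.93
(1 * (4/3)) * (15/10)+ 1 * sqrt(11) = 2+ sqrt(11) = 5.32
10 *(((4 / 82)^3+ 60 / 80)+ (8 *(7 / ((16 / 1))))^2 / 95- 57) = -561.21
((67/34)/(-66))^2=4489/5035536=0.00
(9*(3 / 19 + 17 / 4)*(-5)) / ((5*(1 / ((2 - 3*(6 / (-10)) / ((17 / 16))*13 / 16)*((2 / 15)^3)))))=-38458 / 121125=-0.32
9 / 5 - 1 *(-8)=49 / 5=9.80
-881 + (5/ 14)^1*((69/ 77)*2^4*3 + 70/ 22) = -931933/ 1078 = -864.50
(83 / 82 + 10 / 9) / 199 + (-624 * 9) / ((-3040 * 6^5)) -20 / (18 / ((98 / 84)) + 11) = -1368968089 / 1835448640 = -0.75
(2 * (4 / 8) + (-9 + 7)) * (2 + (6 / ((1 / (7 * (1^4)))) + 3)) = -47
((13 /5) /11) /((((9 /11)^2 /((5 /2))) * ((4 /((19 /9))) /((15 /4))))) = 13585 /7776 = 1.75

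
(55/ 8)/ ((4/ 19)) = 1045/ 32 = 32.66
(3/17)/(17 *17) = 3/4913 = 0.00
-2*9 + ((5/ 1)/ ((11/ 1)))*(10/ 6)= -569/ 33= -17.24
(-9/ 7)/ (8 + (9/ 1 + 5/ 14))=-2/ 27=-0.07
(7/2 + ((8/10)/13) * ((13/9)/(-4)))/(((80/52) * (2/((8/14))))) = 4069/6300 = 0.65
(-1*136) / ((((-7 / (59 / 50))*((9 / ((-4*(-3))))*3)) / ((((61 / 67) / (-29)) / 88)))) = -122366 / 33662475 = -0.00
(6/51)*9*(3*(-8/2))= -216/17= -12.71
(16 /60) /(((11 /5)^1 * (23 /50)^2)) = 10000 /17457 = 0.57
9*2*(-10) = -180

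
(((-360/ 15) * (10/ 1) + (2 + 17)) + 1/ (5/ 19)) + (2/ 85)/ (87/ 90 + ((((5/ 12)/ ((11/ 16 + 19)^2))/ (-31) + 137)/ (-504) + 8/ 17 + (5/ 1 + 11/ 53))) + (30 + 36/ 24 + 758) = 30567383137606013/ 53411123432710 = 572.30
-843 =-843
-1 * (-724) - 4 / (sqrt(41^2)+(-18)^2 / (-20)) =22439 / 31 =723.84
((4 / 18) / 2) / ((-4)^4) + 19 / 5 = 43781 / 11520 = 3.80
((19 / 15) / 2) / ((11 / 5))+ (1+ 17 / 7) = 1717 / 462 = 3.72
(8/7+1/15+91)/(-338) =-4841/17745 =-0.27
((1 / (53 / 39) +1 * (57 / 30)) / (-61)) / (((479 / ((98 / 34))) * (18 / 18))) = -68453 / 263263190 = -0.00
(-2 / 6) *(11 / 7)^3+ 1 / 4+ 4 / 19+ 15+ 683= 54521251 / 78204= 697.17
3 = 3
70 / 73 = 0.96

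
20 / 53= 0.38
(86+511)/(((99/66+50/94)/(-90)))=-5050620/191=-26443.04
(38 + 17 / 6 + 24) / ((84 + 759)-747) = 389 / 576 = 0.68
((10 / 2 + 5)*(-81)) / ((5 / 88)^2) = -250905.60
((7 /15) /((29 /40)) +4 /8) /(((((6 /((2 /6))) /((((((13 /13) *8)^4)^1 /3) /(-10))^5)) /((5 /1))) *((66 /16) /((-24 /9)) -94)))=114715689708381274112 /727184334375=157753246.72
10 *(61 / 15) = 40.67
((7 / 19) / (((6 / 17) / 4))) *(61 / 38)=7259 / 1083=6.70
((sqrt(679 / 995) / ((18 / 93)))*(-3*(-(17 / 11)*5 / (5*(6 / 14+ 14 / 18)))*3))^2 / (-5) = -6736194416511 / 13908030400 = -484.34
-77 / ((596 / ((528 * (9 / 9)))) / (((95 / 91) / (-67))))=137940 / 129779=1.06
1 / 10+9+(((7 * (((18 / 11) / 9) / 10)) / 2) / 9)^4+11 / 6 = 10502516378401 / 960596010000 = 10.93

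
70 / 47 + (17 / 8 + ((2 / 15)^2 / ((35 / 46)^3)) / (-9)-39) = -1155311440219 / 32645025000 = -35.39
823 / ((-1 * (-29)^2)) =-823 / 841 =-0.98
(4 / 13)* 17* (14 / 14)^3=68 / 13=5.23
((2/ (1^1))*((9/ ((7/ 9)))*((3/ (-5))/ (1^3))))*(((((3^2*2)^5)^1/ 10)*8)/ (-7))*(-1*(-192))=705277476864/ 1225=575736715.81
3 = 3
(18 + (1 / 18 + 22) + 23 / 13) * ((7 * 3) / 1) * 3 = 68509 / 26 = 2634.96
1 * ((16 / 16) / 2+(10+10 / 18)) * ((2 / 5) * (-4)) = -796 / 45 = -17.69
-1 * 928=-928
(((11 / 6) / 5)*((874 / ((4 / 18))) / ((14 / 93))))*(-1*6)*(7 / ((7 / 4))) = -229911.94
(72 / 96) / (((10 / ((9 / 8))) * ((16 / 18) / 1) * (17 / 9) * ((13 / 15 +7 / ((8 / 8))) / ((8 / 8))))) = 6561 / 1027072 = 0.01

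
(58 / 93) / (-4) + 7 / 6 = 94 / 93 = 1.01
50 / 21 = 2.38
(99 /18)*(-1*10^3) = -5500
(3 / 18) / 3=1 / 18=0.06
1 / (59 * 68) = 1 / 4012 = 0.00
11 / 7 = 1.57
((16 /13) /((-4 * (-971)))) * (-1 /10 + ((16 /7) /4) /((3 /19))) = 1478 /1325415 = 0.00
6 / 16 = 3 / 8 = 0.38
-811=-811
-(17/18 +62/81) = -277/162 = -1.71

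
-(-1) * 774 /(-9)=-86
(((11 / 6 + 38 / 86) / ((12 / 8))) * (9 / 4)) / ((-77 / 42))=-1761 / 946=-1.86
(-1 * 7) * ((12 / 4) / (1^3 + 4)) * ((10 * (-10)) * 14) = 5880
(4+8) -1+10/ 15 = 35/ 3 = 11.67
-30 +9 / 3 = -27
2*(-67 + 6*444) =5194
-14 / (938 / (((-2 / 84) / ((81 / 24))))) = 4 / 37989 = 0.00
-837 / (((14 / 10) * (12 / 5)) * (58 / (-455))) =453375 / 232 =1954.20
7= 7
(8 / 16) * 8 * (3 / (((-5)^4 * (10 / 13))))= 78 / 3125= 0.02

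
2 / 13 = 0.15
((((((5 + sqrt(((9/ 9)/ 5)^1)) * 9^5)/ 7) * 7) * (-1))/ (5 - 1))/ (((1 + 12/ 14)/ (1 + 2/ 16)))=-18600435/ 416 - 3720087 * sqrt(5)/ 2080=-48711.80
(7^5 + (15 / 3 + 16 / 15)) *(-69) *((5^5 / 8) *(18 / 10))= -1631392875 / 2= -815696437.50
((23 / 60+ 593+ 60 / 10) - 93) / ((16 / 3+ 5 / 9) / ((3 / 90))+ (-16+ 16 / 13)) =394979 / 126280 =3.13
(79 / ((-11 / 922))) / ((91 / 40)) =-2910.61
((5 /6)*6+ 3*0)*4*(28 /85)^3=87808 /122825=0.71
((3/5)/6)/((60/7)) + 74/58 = 22403/17400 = 1.29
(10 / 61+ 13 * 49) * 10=388670 / 61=6371.64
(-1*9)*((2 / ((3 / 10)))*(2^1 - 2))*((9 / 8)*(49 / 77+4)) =0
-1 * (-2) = 2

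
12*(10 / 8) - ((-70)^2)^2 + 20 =-24009965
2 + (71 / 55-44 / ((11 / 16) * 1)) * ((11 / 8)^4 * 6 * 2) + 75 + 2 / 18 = -2612.70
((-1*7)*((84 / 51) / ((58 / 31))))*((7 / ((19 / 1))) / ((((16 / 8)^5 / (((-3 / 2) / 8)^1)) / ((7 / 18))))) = 0.01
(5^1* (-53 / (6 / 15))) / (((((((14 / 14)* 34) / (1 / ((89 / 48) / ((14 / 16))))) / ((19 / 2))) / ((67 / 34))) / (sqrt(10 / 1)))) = -35421225* sqrt(10) / 205768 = -544.36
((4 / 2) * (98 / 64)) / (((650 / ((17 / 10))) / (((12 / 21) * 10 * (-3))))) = -357 / 2600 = -0.14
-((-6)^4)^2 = -1679616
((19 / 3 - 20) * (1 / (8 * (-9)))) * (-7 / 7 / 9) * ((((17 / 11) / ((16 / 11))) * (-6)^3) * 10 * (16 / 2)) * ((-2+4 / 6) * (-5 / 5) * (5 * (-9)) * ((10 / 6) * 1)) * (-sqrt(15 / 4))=174250 * sqrt(15) / 9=74985.26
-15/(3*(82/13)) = -65/82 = -0.79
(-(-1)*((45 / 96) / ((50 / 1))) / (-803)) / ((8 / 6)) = -9 / 1027840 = -0.00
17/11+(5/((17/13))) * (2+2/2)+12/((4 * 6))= 5055/374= 13.52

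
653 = 653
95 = 95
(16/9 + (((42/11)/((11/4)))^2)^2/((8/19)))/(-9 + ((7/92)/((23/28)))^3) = -378545210649657314/321266304581547501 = -1.18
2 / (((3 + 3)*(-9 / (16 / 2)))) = -8 / 27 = -0.30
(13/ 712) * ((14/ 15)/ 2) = 91/ 10680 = 0.01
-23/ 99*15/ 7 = -115/ 231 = -0.50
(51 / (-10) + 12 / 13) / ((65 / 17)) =-1.09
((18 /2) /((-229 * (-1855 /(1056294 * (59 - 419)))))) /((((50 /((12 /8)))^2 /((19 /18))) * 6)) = -1.28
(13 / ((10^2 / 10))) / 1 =13 / 10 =1.30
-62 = -62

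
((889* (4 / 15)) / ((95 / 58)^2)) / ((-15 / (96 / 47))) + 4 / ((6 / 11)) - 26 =-325547096 / 10604375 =-30.70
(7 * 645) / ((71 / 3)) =13545 / 71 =190.77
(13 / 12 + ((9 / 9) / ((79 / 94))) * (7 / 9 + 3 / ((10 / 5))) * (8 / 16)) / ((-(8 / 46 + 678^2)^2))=-50255 / 4354933303001088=-0.00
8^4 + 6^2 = 4132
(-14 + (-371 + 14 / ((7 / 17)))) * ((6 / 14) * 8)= -8424 / 7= -1203.43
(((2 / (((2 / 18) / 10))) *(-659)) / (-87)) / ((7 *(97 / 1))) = 39540 / 19691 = 2.01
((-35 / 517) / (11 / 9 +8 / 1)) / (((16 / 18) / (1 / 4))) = -0.00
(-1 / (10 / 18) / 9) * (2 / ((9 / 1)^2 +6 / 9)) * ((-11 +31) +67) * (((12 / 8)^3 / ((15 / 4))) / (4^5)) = -2349 / 6272000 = -0.00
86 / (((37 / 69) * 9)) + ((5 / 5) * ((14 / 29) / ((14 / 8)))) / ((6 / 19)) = 20058 / 1073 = 18.69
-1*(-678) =678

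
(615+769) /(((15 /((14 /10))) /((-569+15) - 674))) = -11896864 /75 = -158624.85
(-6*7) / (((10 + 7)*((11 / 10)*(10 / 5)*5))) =-42 / 187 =-0.22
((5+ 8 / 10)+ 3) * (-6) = -264 / 5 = -52.80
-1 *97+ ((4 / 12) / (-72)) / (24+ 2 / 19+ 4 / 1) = -11188387 / 115344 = -97.00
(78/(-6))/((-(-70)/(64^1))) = -416/35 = -11.89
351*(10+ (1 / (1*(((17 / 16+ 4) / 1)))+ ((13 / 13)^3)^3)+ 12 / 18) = 12493 / 3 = 4164.33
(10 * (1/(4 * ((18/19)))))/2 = 95/72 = 1.32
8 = 8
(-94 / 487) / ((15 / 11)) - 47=-344369 / 7305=-47.14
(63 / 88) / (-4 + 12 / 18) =-189 / 880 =-0.21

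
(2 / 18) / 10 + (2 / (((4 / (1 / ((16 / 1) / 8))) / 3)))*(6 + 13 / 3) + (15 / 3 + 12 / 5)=2729 / 180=15.16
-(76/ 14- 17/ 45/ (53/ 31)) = -86941/ 16695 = -5.21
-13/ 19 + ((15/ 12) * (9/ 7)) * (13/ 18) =507/ 1064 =0.48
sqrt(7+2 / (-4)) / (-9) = -0.28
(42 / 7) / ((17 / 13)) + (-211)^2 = 756935 / 17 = 44525.59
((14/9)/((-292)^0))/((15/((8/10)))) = 56/675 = 0.08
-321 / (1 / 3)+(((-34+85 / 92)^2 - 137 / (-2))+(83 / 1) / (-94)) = 79022391 / 397808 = 198.64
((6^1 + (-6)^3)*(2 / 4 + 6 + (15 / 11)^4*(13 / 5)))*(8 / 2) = -190504860 / 14641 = -13011.74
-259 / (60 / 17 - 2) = -4403 / 26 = -169.35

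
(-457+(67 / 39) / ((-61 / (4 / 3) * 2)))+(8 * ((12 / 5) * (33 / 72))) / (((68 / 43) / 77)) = -17311478 / 606645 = -28.54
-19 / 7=-2.71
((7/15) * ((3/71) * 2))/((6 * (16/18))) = 21/2840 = 0.01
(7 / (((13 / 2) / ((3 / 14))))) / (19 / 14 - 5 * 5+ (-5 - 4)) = -0.01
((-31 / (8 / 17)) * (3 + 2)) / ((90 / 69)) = -12121 / 48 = -252.52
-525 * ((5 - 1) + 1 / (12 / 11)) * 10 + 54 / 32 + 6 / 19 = -7846391 / 304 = -25810.50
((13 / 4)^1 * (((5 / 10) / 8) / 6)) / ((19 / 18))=39 / 1216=0.03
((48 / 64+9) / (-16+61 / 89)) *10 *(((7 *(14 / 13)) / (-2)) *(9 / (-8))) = -588735 / 21808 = -27.00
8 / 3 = 2.67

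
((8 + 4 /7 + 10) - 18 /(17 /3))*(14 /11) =3664 /187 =19.59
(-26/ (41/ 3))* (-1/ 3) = 26/ 41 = 0.63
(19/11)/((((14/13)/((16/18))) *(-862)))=-494/298683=-0.00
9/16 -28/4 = -103/16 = -6.44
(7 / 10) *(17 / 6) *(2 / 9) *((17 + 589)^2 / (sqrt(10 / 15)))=1213919 *sqrt(6) / 15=198232.14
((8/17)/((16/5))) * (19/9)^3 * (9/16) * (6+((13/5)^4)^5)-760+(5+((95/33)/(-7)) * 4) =10037289918906004884666832793/64714965820312500000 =155099980.22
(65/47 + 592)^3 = 21691961596369/103823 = 208932140.24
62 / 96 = 0.65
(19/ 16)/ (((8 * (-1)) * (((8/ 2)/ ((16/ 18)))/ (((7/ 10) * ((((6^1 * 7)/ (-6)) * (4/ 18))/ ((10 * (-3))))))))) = -931/ 777600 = -0.00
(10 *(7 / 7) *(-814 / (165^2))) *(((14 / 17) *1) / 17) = -2072 / 143055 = -0.01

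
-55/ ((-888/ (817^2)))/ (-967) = -36711895/ 858696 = -42.75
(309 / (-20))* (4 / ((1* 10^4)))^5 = -309 / 1953125000000000000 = -0.00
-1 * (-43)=43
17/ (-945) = -17/ 945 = -0.02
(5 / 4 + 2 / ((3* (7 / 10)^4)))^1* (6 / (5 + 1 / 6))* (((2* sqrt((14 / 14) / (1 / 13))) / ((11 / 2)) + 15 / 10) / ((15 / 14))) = 185624* sqrt(13) / 116963 + 69609 / 10633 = 12.27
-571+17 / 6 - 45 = -3679 / 6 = -613.17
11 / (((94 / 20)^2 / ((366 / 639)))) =134200 / 470517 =0.29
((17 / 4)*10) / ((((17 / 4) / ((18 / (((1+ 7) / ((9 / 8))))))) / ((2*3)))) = 1215 / 8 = 151.88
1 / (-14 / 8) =-4 / 7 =-0.57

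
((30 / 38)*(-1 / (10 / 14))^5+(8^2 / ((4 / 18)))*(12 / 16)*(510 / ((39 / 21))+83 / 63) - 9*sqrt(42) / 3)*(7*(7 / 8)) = 450815936823 / 1235000 - 147*sqrt(42) / 8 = 364914.06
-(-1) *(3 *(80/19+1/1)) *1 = 297/19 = 15.63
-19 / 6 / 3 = -19 / 18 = -1.06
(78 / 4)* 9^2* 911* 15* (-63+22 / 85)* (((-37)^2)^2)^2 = -161724059358309547768071 / 34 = -4756589981126751404943.26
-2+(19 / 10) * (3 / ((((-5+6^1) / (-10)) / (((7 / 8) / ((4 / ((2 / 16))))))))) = -911 / 256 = -3.56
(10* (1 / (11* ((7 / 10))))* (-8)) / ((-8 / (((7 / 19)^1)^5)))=0.01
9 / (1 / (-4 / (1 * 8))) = -9 / 2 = -4.50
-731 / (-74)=731 / 74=9.88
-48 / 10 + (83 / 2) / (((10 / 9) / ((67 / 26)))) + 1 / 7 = 333391 / 3640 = 91.59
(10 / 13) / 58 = 5 / 377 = 0.01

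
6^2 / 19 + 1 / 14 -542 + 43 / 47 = -6740065 / 12502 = -539.12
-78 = -78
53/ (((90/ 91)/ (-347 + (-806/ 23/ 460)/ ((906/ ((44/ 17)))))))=-17044717719302/ 916611525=-18595.36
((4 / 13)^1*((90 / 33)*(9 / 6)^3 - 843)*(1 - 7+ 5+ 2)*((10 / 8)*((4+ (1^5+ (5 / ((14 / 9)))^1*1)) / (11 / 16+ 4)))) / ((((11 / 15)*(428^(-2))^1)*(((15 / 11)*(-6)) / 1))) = 7360516304 / 429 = 17157380.66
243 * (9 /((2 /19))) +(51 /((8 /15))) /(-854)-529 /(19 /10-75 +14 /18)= 40184374329 /1933456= 20783.70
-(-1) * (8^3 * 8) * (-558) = -2285568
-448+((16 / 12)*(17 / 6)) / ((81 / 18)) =-36220 / 81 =-447.16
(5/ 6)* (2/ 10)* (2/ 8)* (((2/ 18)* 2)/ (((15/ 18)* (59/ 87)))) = 29/ 1770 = 0.02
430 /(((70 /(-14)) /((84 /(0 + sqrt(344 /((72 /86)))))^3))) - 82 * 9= -8001504 * sqrt(2) /1849 - 738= -6857.98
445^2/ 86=198025/ 86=2302.62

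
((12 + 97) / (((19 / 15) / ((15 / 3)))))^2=66830625 / 361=185126.39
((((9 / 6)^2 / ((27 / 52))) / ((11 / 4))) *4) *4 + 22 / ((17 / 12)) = 22856 / 561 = 40.74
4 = 4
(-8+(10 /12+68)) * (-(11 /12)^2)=-44165 /864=-51.12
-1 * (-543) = 543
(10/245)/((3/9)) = 6/49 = 0.12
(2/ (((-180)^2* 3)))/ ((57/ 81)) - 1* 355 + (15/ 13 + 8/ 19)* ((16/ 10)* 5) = -152231387/ 444600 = -342.40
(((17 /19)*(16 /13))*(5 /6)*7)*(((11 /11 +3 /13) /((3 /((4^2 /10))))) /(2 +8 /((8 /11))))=121856 /375687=0.32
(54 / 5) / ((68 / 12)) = 1.91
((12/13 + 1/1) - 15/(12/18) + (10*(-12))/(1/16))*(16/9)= -3449.91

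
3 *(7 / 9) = 7 / 3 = 2.33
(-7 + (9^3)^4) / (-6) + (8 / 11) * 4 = -1553362450511 / 33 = -47071589409.42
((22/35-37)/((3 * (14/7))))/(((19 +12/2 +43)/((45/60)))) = -1273/19040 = -0.07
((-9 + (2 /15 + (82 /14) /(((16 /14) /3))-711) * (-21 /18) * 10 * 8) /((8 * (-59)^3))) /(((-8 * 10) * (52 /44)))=1606363 /3844694880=0.00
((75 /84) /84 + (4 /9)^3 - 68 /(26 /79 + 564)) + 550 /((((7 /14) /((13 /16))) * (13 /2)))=137.48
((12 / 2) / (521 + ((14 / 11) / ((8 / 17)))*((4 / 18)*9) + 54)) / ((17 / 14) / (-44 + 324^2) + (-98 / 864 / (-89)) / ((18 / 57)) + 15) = 5591713792896 / 8115893051540017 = 0.00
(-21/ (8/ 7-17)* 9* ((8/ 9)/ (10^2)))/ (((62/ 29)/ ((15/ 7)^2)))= 261/ 1147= 0.23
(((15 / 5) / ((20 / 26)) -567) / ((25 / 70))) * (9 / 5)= -354753 / 125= -2838.02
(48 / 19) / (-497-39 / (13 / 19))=-24 / 5263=-0.00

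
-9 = -9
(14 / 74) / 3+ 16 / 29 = 1979 / 3219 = 0.61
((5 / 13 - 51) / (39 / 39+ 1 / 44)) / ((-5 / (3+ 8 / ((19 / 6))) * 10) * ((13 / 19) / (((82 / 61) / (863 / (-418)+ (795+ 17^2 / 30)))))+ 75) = 217078477 / 15882274720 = 0.01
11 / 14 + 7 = 109 / 14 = 7.79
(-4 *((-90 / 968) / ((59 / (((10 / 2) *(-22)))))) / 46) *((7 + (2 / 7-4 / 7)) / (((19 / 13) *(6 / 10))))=-229125 / 1985291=-0.12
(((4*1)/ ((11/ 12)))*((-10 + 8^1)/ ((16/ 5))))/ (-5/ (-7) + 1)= -35/ 22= -1.59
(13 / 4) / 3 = 13 / 12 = 1.08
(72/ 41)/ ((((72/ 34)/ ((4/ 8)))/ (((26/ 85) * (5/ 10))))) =13/ 205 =0.06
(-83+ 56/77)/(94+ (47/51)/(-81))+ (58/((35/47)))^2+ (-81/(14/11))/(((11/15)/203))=-120879764447201/10463795650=-11552.19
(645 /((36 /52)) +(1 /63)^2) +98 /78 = 48136045 /51597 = 932.92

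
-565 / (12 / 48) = -2260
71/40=1.78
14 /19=0.74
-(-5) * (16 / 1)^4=327680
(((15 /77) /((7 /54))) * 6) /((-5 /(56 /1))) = -7776 /77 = -100.99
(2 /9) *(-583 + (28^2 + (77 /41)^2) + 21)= 758222 /15129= 50.12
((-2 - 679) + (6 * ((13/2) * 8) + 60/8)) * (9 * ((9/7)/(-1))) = 58563/14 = 4183.07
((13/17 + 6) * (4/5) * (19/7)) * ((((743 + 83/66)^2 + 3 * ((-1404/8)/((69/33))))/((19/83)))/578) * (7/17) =4604079966427/181908738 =25309.83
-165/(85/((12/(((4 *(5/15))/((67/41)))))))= -19899/697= -28.55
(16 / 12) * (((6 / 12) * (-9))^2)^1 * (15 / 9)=45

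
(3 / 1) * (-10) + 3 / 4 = -117 / 4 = -29.25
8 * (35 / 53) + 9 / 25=7477 / 1325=5.64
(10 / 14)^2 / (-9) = -0.06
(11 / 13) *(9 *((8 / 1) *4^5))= 811008 / 13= 62385.23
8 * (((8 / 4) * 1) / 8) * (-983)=-1966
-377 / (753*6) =-377 / 4518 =-0.08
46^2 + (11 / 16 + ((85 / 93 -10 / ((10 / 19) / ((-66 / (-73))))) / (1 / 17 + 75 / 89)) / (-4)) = 19642706351 / 9260196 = 2121.20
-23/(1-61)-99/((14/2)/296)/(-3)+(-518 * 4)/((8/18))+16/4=-1370119/420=-3262.19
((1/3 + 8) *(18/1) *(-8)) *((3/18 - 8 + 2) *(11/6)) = 38500/3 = 12833.33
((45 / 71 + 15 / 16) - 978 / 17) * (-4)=1080663 / 4828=223.83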